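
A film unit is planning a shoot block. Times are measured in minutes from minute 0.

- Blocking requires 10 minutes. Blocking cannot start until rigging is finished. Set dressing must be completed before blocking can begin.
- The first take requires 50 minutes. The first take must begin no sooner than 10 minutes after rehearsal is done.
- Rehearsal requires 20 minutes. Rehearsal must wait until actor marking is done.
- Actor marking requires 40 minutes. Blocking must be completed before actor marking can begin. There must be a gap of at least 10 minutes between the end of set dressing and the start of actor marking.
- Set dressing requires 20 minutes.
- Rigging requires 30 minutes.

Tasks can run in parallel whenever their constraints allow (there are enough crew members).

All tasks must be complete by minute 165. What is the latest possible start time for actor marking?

To finish by minute 165, the first take (duration 50) must start no later than minute 115.
Since the first take (must start by minute 115, minus 10-minute gap → minute 105) depends on it, rehearsal must finish by minute 105. Backing off its 20-minute duration gives a latest start of minute 85.
Actor marking feeds into rehearsal (must start by minute 85); so actor marking must finish by minute 85 and therefore start by minute 45.

45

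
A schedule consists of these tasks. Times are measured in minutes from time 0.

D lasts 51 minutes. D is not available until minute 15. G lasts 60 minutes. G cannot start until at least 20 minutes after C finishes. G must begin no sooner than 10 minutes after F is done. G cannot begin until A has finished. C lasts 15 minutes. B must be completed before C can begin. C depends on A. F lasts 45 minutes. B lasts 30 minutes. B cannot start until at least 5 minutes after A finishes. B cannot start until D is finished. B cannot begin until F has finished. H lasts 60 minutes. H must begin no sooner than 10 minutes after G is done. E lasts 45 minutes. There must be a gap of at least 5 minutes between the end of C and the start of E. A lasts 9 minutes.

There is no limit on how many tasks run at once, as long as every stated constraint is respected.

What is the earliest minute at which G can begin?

F can start immediately at minute 0; it finishes at minute 45.
D cannot begin until its own release at minute 15. It runs from minute 15 to 15 + 51 = minute 66.
A can start immediately at minute 0; it finishes at minute 9.
For B: A (finishes minute 9, plus 5-minute gap → minute 14); D (finishes minute 66); F (finishes minute 45). Taking the maximum gives a start of minute 66, and it finishes at 66 + 30 = minute 96.
C needs all of B (finishes minute 96); A (finishes minute 9). That puts its earliest start at minute 96; it finishes at 96 + 15 = minute 111.
G waits on C (finishes minute 111, plus 20-minute gap → minute 131); F (finishes minute 45, plus 10-minute gap → minute 55); A (finishes minute 9). The latest of these is minute 131, which is the earliest G can start.

131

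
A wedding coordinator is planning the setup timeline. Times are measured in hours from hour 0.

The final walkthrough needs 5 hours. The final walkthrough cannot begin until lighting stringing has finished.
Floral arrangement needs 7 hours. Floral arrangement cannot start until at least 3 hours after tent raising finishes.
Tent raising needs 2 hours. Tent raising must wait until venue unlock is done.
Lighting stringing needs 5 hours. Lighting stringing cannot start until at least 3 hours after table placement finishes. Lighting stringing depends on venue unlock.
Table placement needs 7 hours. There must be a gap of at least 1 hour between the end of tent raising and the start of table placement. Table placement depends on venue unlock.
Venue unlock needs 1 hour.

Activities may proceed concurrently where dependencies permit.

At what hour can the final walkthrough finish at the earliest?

24

Venue unlock has no prerequisites, so it starts at hour 0 and finishes at hour 1.
After venue unlock (finishes hour 1), tent raising can start at hour 1 and finishes at hour 3.
Table placement needs all of tent raising (finishes hour 3, plus 1-hour gap → hour 4); venue unlock (finishes hour 1). That puts its earliest start at hour 4; it finishes at 4 + 7 = hour 11.
Lighting stringing has to wait for table placement (finishes hour 11, plus 3-hour gap → hour 14); venue unlock (finishes hour 1). The latest of these is hour 14, so lighting stringing runs hour 14 to 14 + 5 = hour 19.
After lighting stringing (finishes hour 19), the final walkthrough can start at hour 19 and finishes at hour 24.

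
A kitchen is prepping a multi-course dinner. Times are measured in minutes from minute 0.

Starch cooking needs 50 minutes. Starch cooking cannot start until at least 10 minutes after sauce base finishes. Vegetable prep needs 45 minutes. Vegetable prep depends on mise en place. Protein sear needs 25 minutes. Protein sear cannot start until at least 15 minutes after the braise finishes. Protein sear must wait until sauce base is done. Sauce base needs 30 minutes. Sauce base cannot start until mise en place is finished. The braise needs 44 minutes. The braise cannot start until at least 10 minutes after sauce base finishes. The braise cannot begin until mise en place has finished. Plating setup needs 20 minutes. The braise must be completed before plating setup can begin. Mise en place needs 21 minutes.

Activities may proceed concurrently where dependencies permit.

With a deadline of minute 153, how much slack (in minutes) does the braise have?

8

Nothing blocks mise en place, so it runs from minute 0 to minute 21.
Sauce base cannot begin until mise en place (finishes minute 21). It runs from minute 21 to 21 + 30 = minute 51.
The braise has to wait for sauce base (finishes minute 51, plus 10-minute gap → minute 61); mise en place (finishes minute 21). The latest of these is minute 61, so the braise runs minute 61 to 61 + 44 = minute 105.

Working backward from the deadline:
Protein sear must finish by minute 153; it takes 25 minutes, so it must start by 153 − 25 = minute 128.
Plating setup must finish by minute 153; it takes 20 minutes, so it must start by 153 − 20 = minute 133.
For the braise: protein sear (must start by minute 128, minus 15-minute gap → minute 113); plating setup (must start by minute 133). The most restrictive is minute 113; with a 44-minute duration, the braise must start by minute 69.
So the braise can start as early as minute 61 and as late as minute 69, giving 69 − 61 = 8 minutes of slack.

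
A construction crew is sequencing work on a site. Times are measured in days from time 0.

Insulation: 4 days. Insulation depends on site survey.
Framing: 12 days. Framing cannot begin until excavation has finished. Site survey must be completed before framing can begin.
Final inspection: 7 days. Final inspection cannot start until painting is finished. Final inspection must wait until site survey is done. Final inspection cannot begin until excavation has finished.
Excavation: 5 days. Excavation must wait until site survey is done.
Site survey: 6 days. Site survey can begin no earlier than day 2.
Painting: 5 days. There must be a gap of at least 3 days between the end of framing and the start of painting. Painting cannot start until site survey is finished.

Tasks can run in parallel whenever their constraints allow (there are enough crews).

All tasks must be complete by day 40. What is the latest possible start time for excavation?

Final inspection must finish by day 40; it takes 7 days, so it must start by 40 − 7 = day 33.
Painting feeds into final inspection (must start by day 33); so painting must finish by day 33 and therefore start by day 28.
Framing feeds into painting (must start by day 28, minus 3-day gap → day 25); so framing must finish by day 25 and therefore start by day 13.
Excavation has several dependents: framing (must start by day 13); final inspection (must start by day 33). The earliest of those limits is day 13, so excavation must start by 13 − 5 = day 8.

8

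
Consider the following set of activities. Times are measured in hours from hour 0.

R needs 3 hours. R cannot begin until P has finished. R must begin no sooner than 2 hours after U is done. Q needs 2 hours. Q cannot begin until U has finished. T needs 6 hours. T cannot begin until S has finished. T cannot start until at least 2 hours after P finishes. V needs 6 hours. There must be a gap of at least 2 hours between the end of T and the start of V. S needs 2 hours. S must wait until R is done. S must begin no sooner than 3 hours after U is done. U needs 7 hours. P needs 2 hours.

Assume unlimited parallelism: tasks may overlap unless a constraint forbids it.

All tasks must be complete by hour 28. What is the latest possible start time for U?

Nothing follows V; the deadline of hour 28 is its only limit. It must start by 28 − 6 = hour 22.
T must finish before V (must start by hour 22, minus 2-hour gap → hour 20). With a 6-hour duration, T must start by 20 − 6 = hour 14.
S has to be done before T (must start by hour 14). That means finishing by hour 14, i.e. starting by 14 − 2 = hour 12.
R feeds into S (must start by hour 12); so R must finish by hour 12 and therefore start by hour 9.
To finish by hour 28, Q (duration 2) must start no later than hour 26.
U must finish in time for Q (must start by hour 26); R (must start by hour 9, minus 2-hour gap → hour 7); S (must start by hour 12, minus 3-hour gap → hour 9). The tightest is hour 7, so U must start by 7 − 7 = hour 0.

0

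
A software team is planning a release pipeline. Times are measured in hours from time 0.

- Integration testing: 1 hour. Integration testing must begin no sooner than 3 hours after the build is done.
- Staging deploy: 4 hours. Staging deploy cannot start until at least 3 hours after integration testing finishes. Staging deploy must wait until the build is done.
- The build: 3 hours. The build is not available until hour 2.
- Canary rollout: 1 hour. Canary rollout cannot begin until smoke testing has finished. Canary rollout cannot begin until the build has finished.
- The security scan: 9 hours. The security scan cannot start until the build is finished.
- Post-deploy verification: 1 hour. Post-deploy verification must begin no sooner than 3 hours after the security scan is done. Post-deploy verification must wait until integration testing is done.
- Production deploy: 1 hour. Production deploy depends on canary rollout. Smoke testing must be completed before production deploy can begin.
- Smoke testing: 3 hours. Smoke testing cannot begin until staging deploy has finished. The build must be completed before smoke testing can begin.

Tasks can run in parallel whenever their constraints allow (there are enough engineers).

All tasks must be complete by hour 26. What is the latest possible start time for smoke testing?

21

Nothing follows production deploy; the deadline of hour 26 is its only limit. It must start by 26 − 1 = hour 25.
Canary rollout must finish before production deploy (must start by hour 25). With a 1-hour duration, canary rollout must start by 25 − 1 = hour 24.
For smoke testing: canary rollout (must start by hour 24); production deploy (must start by hour 25). The most restrictive is hour 24; with a 3-hour duration, smoke testing must start by hour 21.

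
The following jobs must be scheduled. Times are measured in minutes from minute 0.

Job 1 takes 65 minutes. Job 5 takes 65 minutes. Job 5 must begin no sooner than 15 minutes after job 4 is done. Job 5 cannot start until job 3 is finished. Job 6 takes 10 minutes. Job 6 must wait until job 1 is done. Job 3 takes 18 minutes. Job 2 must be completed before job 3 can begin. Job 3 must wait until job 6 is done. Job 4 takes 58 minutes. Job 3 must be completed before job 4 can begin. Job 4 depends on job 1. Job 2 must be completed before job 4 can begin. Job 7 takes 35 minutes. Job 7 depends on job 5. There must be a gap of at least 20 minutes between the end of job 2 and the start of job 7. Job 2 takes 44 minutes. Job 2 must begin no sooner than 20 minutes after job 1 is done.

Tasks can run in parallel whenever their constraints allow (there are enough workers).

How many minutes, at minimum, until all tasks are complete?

Job 1 can start immediately at minute 0; it finishes at minute 65.
Job 6 waits on job 1 (finishes minute 65), so it starts at minute 65 and finishes at 65 + 10 = minute 75.
Job 2 cannot begin until job 1 (finishes minute 65, plus 20-minute gap → minute 85). It runs from minute 85 to 85 + 44 = minute 129.
Job 3 has to wait for job 2 (finishes minute 129); job 6 (finishes minute 75). The latest of these is minute 129, so job 3 runs minute 129 to 129 + 18 = minute 147.
For job 4: job 3 (finishes minute 147); job 1 (finishes minute 65); job 2 (finishes minute 129). Taking the maximum gives a start of minute 147, and it finishes at 147 + 58 = minute 205.
Job 5 has to wait for job 4 (finishes minute 205, plus 15-minute gap → minute 220); job 3 (finishes minute 147). The latest of these is minute 220, so job 5 runs minute 220 to 220 + 65 = minute 285.
For job 7: job 5 (finishes minute 285); job 2 (finishes minute 129, plus 20-minute gap → minute 149). Taking the maximum gives a start of minute 285, and it finishes at 285 + 35 = minute 320.
All tasks are finished once the last one completes. Finish times: Job 1 at 65, Job 2 at 129, Job 3 at 147, Job 4 at 205, Job 5 at 285, Job 6 at 75, Job 7 at 320. The latest is minute 320.

320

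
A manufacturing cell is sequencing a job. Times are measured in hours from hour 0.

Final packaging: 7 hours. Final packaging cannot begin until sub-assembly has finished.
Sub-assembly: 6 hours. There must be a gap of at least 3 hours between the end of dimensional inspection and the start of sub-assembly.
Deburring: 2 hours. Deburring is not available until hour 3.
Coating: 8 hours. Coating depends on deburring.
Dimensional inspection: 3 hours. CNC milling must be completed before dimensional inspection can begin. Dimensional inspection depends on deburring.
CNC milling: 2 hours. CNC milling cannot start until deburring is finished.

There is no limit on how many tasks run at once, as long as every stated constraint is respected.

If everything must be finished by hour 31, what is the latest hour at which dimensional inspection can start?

12

Nothing follows final packaging; the deadline of hour 31 is its only limit. It must start by 31 − 7 = hour 24.
Sub-assembly feeds into final packaging (must start by hour 24); so sub-assembly must finish by hour 24 and therefore start by hour 18.
Dimensional inspection must finish before sub-assembly (must start by hour 18, minus 3-hour gap → hour 15). With a 3-hour duration, dimensional inspection must start by 15 − 3 = hour 12.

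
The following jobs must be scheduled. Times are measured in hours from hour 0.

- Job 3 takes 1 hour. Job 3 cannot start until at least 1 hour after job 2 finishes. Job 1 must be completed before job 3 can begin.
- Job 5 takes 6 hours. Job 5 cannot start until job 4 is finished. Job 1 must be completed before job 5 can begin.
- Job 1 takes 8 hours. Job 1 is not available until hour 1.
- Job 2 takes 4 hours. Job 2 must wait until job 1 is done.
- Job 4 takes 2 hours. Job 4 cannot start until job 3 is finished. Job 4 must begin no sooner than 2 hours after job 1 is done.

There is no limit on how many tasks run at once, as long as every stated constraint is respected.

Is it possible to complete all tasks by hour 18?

After its own release at hour 1, job 1 can start at hour 1 and finishes at hour 9.
Job 2 waits on job 1 (finishes hour 9), so it starts at hour 9 and finishes at 9 + 4 = hour 13.
Job 3 needs all of job 2 (finishes hour 13, plus 1-hour gap → hour 14); job 1 (finishes hour 9). That puts its earliest start at hour 14; it finishes at 14 + 1 = hour 15.
Job 4 needs all of job 3 (finishes hour 15); job 1 (finishes hour 9, plus 2-hour gap → hour 11). That puts its earliest start at hour 15; it finishes at 15 + 2 = hour 17.
Job 5 cannot start until job 4 (finishes hour 17); job 1 (finishes hour 9). The controlling bound is hour 17, so job 5 finishes at 17 + 6 = hour 23.
The earliest everything can be done is hour 23, which is after the deadline of 18, so it is not possible.

No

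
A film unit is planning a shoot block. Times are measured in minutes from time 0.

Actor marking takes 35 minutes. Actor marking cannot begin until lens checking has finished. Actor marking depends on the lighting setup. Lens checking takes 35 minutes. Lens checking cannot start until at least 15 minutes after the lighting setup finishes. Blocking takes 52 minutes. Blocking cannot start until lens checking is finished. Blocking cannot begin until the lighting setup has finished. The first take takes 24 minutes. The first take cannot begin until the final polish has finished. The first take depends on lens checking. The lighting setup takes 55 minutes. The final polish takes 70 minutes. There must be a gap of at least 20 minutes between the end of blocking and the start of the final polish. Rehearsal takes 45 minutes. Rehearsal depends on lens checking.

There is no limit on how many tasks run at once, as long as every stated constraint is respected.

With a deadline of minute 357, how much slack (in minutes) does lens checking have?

86

The lighting setup can start immediately at minute 0; it finishes at minute 55.
Lens checking cannot begin until the lighting setup (finishes minute 55, plus 15-minute gap → minute 70). It runs from minute 70 to 70 + 35 = minute 105.

Working backward from the deadline:
The first take must finish by minute 357; it takes 24 minutes, so it must start by 357 − 24 = minute 333.
Since the first take (must start by minute 333) depends on it, the final polish must finish by minute 333. Backing off its 70-minute duration gives a latest start of minute 263.
Blocking feeds into the final polish (must start by minute 263, minus 20-minute gap → minute 243); so blocking must finish by minute 243 and therefore start by minute 191.
Actor marking must finish by minute 357; it takes 35 minutes, so it must start by 357 − 35 = minute 322.
Rehearsal has no dependents, so it just needs to finish by minute 357. Starting by 357 − 45 = minute 312 achieves that.
Lens checking has several dependents: blocking (must start by minute 191); actor marking (must start by minute 322); rehearsal (must start by minute 312); the first take (must start by minute 333). The earliest of those limits is minute 191, so lens checking must start by 191 − 35 = minute 156.
So lens checking can start as early as minute 70 and as late as minute 156, giving 156 − 70 = 86 minutes of slack.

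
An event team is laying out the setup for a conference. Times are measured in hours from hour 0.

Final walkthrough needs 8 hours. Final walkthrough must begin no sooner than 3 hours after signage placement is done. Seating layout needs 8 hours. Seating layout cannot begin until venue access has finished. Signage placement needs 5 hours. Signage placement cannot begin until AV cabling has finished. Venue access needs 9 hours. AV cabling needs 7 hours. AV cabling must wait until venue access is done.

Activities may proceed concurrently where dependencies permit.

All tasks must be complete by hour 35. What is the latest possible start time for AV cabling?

12

Final walkthrough has no dependents, so it just needs to finish by hour 35. Starting by 35 − 8 = hour 27 achieves that.
Signage placement must finish before final walkthrough (must start by hour 27, minus 3-hour gap → hour 24). With a 5-hour duration, signage placement must start by 24 − 5 = hour 19.
AV cabling must finish before signage placement (must start by hour 19). With a 7-hour duration, AV cabling must start by 19 − 7 = hour 12.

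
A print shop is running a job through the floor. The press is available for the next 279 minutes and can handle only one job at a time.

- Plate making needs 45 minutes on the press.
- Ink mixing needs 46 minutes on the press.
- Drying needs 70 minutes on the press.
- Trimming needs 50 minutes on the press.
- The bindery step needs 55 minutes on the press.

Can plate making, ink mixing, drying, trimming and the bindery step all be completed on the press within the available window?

Running back to back, the jobs need 45 + 46 + 70 + 50 + 55 = 266 minutes on the press.
Since 266 ≤ 279, they fit within the window.

Yes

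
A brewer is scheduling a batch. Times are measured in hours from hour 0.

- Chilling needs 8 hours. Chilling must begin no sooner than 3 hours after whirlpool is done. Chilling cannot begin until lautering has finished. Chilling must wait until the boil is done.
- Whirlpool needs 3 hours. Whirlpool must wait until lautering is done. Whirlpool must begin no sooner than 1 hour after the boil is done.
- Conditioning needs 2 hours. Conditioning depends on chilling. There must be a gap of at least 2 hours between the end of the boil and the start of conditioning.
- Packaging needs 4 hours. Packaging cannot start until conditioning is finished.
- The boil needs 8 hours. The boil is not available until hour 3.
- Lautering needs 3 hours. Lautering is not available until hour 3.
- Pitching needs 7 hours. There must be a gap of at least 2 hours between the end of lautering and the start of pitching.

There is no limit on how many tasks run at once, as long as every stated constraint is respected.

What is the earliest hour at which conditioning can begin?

26

The boil waits on its own release at hour 3, so it starts at hour 3 and finishes at 3 + 8 = hour 11.
Lautering waits on its own release at hour 3, so it starts at hour 3 and finishes at 3 + 3 = hour 6.
Whirlpool needs all of lautering (finishes hour 6); the boil (finishes hour 11, plus 1-hour gap → hour 12). That puts its earliest start at hour 12; it finishes at 12 + 3 = hour 15.
For chilling: whirlpool (finishes hour 15, plus 3-hour gap → hour 18); lautering (finishes hour 6); the boil (finishes hour 11). Taking the maximum gives a start of hour 18, and it finishes at 18 + 8 = hour 26.
Conditioning waits on chilling (finishes hour 26); the boil (finishes hour 11, plus 2-hour gap → hour 13). The latest of these is hour 26, which is the earliest conditioning can start.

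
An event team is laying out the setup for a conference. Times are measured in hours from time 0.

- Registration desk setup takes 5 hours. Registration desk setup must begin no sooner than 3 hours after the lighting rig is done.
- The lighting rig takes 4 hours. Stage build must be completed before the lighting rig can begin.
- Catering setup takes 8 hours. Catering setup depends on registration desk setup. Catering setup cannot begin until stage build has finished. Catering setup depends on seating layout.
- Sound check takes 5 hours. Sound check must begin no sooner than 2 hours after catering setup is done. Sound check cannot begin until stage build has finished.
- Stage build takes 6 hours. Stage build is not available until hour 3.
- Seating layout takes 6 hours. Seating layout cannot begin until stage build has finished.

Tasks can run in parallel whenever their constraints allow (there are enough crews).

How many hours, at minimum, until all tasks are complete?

36

After its own release at hour 3, stage build can start at hour 3 and finishes at hour 9.
After stage build (finishes hour 9), seating layout can start at hour 9 and finishes at hour 15.
After stage build (finishes hour 9), the lighting rig can start at hour 9 and finishes at hour 13.
Registration desk setup cannot begin until the lighting rig (finishes hour 13, plus 3-hour gap → hour 16). It runs from hour 16 to 16 + 5 = hour 21.
Catering setup needs all of registration desk setup (finishes hour 21); stage build (finishes hour 9); seating layout (finishes hour 15). That puts its earliest start at hour 21; it finishes at 21 + 8 = hour 29.
Sound check cannot start until catering setup (finishes hour 29, plus 2-hour gap → hour 31); stage build (finishes hour 9). The controlling bound is hour 31, so sound check finishes at 31 + 5 = hour 36.
All tasks are finished once the last one completes. Finish times: Stage build at 9, The lighting rig at 13, Seating layout at 15, Registration desk setup at 21, Catering setup at 29, Sound check at 36. The latest is hour 36.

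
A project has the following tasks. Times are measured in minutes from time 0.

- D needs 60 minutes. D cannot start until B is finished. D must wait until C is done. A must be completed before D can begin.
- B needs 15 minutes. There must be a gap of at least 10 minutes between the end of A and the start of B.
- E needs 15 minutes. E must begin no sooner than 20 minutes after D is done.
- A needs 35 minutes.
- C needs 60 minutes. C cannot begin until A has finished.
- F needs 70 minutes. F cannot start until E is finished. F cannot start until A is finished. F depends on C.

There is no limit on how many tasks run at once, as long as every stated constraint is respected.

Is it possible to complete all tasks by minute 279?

Nothing blocks A, so it runs from minute 0 to minute 35.
After A (finishes minute 35), C can start at minute 35 and finishes at minute 95.
B cannot begin until A (finishes minute 35, plus 10-minute gap → minute 45). It runs from minute 45 to 45 + 15 = minute 60.
D needs all of B (finishes minute 60); C (finishes minute 95); A (finishes minute 35). That puts its earliest start at minute 95; it finishes at 95 + 60 = minute 155.
E cannot begin until D (finishes minute 155, plus 20-minute gap → minute 175). It runs from minute 175 to 175 + 15 = minute 190.
For F: E (finishes minute 190); A (finishes minute 35); C (finishes minute 95). Taking the maximum gives a start of minute 190, and it finishes at 190 + 70 = minute 260.
Every task is finished by minute 260, which is no later than the deadline of 279, so the schedule is feasible.

Yes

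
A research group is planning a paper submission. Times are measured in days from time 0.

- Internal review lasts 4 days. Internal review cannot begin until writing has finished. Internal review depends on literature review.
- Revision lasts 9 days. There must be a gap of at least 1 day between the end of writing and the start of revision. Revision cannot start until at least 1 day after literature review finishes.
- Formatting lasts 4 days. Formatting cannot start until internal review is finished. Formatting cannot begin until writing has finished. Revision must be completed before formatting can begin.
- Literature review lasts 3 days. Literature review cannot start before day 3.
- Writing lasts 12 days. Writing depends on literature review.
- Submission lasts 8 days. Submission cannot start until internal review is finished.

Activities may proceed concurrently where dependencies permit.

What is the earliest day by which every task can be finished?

Literature review cannot begin until its own release at day 3. It runs from day 3 to 3 + 3 = day 6.
Writing cannot begin until literature review (finishes day 6). It runs from day 6 to 6 + 12 = day 18.
Revision cannot start until writing (finishes day 18, plus 1-day gap → day 19); literature review (finishes day 6, plus 1-day gap → day 7). The controlling bound is day 19, so revision finishes at 19 + 9 = day 28.
Internal review needs all of writing (finishes day 18); literature review (finishes day 6). That puts its earliest start at day 18; it finishes at 18 + 4 = day 22.
After internal review (finishes day 22), submission can start at day 22 and finishes at day 30.
Formatting needs all of internal review (finishes day 22); writing (finishes day 18); revision (finishes day 28). That puts its earliest start at day 28; it finishes at 28 + 4 = day 32.
All tasks are finished once the last one completes. Finish times: Literature review at 6, Writing at 18, Internal review at 22, Revision at 28, Formatting at 32, Submission at 30. The latest is day 32.

32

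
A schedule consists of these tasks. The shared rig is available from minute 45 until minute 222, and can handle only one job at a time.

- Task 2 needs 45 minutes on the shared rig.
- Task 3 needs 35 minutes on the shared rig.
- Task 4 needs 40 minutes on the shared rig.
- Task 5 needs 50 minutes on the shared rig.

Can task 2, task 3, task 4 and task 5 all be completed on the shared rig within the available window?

Yes

The shared rig window is 222 − 45 = 177 minutes.
Running back to back, the jobs need 45 + 35 + 40 + 50 = 170 minutes on the shared rig.
Since 170 ≤ 177, they fit within the window.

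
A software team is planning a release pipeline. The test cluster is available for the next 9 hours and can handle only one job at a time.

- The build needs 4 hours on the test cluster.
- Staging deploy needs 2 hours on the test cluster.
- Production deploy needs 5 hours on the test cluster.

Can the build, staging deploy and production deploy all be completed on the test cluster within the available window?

Running back to back, the jobs need 4 + 2 + 5 = 11 hours on the test cluster.
Since 11 > 9, they cannot all fit.

No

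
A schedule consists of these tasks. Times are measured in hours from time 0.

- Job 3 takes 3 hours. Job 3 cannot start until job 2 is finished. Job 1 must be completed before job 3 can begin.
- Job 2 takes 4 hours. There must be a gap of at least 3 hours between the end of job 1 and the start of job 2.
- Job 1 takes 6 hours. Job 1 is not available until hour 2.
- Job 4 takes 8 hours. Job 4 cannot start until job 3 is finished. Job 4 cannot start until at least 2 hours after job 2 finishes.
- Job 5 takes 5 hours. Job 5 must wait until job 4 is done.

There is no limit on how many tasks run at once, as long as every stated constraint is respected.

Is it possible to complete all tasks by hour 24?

No

Job 1 waits on its own release at hour 2, so it starts at hour 2 and finishes at 2 + 6 = hour 8.
Job 2 cannot begin until job 1 (finishes hour 8, plus 3-hour gap → hour 11). It runs from hour 11 to 11 + 4 = hour 15.
For job 3: job 2 (finishes hour 15); job 1 (finishes hour 8). Taking the maximum gives a start of hour 15, and it finishes at 15 + 3 = hour 18.
Job 4 cannot start until job 3 (finishes hour 18); job 2 (finishes hour 15, plus 2-hour gap → hour 17). The controlling bound is hour 18, so job 4 finishes at 18 + 8 = hour 26.
After job 4 (finishes hour 26), job 5 can start at hour 26 and finishes at hour 31.
The earliest everything can be done is hour 31, which is after the deadline of 24, so it is not possible.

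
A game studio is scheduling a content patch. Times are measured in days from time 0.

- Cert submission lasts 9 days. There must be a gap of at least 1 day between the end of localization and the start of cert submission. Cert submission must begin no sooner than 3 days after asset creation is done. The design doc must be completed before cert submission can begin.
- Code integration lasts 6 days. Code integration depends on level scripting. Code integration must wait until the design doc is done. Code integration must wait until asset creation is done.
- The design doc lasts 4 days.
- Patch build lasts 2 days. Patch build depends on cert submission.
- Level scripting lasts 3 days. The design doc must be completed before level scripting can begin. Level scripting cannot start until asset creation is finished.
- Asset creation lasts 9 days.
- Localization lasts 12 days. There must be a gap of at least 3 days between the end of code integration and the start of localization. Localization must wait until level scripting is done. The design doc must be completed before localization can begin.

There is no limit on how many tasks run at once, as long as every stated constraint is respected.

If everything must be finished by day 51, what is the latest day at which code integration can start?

Patch build must finish by day 51; it takes 2 days, so it must start by 51 − 2 = day 49.
Cert submission has to be done before patch build (must start by day 49). That means finishing by day 49, i.e. starting by 49 − 9 = day 40.
Localization feeds into cert submission (must start by day 40, minus 1-day gap → day 39); so localization must finish by day 39 and therefore start by day 27.
Since localization (must start by day 27, minus 3-day gap → day 24) depends on it, code integration must finish by day 24. Backing off its 6-day duration gives a latest start of day 18.

18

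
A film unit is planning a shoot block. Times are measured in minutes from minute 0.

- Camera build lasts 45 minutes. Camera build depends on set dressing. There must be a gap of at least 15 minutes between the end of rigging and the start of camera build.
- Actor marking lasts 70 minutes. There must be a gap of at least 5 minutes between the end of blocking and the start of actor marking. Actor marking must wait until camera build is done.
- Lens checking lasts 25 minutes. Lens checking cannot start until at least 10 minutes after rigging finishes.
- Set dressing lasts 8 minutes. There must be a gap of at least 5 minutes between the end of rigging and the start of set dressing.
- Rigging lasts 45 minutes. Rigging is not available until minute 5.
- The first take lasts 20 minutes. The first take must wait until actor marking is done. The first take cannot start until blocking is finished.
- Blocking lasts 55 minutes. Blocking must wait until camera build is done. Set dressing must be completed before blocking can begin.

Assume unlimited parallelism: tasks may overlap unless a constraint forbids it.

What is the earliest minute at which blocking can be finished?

Rigging waits on its own release at minute 5, so it starts at minute 5 and finishes at 5 + 45 = minute 50.
After rigging (finishes minute 50, plus 5-minute gap → minute 55), set dressing can start at minute 55 and finishes at minute 63.
For camera build: set dressing (finishes minute 63); rigging (finishes minute 50, plus 15-minute gap → minute 65). Taking the maximum gives a start of minute 65, and it finishes at 65 + 45 = minute 110.
Blocking needs all of camera build (finishes minute 110); set dressing (finishes minute 63). That puts its earliest start at minute 110; it finishes at 110 + 55 = minute 165.

165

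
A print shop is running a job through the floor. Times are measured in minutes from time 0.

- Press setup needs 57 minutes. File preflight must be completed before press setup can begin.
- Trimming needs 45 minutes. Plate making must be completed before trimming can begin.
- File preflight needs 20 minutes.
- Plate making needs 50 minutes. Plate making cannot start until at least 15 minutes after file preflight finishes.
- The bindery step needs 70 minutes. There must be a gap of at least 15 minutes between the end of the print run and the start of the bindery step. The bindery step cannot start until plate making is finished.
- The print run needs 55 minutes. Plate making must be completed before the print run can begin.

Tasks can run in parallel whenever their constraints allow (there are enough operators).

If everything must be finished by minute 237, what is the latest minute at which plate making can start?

47

The bindery step has no dependents, so it just needs to finish by minute 237. Starting by 237 − 70 = minute 167 achieves that.
Since the bindery step (must start by minute 167, minus 15-minute gap → minute 152) depends on it, the print run must finish by minute 152. Backing off its 55-minute duration gives a latest start of minute 97.
Trimming has no dependents, so it just needs to finish by minute 237. Starting by 237 − 45 = minute 192 achieves that.
Plate making feeds the print run (must start by minute 97); trimming (must start by minute 192); the bindery step (must start by minute 167). Taking the minimum, plate making must finish by minute 97 and start by 97 − 50 = minute 47.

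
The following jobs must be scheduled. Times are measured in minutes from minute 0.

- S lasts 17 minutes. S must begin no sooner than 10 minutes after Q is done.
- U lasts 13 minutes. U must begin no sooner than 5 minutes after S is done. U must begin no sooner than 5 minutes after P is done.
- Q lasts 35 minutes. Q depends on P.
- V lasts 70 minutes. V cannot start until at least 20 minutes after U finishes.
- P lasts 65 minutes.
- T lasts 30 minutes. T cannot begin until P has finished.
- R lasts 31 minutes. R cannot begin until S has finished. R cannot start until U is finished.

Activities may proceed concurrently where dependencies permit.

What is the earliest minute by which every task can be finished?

Nothing blocks P, so it runs from minute 0 to minute 65.
After P (finishes minute 65), T can start at minute 65 and finishes at minute 95.
Q waits on P (finishes minute 65), so it starts at minute 65 and finishes at 65 + 35 = minute 100.
S cannot begin until Q (finishes minute 100, plus 10-minute gap → minute 110). It runs from minute 110 to 110 + 17 = minute 127.
U needs all of S (finishes minute 127, plus 5-minute gap → minute 132); P (finishes minute 65, plus 5-minute gap → minute 70). That puts its earliest start at minute 132; it finishes at 132 + 13 = minute 145.
V cannot begin until U (finishes minute 145, plus 20-minute gap → minute 165). It runs from minute 165 to 165 + 70 = minute 235.
For R: S (finishes minute 127); U (finishes minute 145). Taking the maximum gives a start of minute 145, and it finishes at 145 + 31 = minute 176.
All tasks are finished once the last one completes. Finish times: P at 65, Q at 100, R at 176, S at 127, T at 95, U at 145, V at 235. The latest is minute 235.

235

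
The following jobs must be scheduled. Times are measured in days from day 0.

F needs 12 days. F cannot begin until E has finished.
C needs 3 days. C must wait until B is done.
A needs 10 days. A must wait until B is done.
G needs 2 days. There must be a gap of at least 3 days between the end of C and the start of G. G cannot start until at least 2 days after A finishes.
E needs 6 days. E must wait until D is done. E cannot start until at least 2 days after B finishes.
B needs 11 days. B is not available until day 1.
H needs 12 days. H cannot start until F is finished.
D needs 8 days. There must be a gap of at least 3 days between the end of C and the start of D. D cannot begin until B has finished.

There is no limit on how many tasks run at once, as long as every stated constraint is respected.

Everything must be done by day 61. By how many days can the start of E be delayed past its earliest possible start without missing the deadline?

5

After its own release at day 1, B can start at day 1 and finishes at day 12.
C cannot begin until B (finishes day 12). It runs from day 12 to 12 + 3 = day 15.
For D: C (finishes day 15, plus 3-day gap → day 18); B (finishes day 12). Taking the maximum gives a start of day 18, and it finishes at 18 + 8 = day 26.
E needs all of D (finishes day 26); B (finishes day 12, plus 2-day gap → day 14). That puts its earliest start at day 26; it finishes at 26 + 6 = day 32.

Working backward from the deadline:
H has no dependents, so it just needs to finish by day 61. Starting by 61 − 12 = day 49 achieves that.
F has to be done before H (must start by day 49). That means finishing by day 49, i.e. starting by 49 − 12 = day 37.
Since F (must start by day 37) depends on it, E must finish by day 37. Backing off its 6-day duration gives a latest start of day 31.
So E can start as early as day 26 and as late as day 31, giving 31 − 26 = 5 days of slack.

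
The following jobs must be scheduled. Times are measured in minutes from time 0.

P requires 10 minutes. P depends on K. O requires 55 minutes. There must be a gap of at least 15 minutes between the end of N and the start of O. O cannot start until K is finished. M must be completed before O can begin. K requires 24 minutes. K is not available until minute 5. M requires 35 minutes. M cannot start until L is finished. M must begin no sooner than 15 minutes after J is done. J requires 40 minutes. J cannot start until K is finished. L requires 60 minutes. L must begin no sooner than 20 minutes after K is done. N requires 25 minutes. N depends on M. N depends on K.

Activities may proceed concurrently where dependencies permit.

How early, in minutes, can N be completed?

169

After its own release at minute 5, K can start at minute 5 and finishes at minute 29.
After K (finishes minute 29, plus 20-minute gap → minute 49), L can start at minute 49 and finishes at minute 109.
After K (finishes minute 29), J can start at minute 29 and finishes at minute 69.
For M: L (finishes minute 109); J (finishes minute 69, plus 15-minute gap → minute 84). Taking the maximum gives a start of minute 109, and it finishes at 109 + 35 = minute 144.
For N: M (finishes minute 144); K (finishes minute 29). Taking the maximum gives a start of minute 144, and it finishes at 144 + 25 = minute 169.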